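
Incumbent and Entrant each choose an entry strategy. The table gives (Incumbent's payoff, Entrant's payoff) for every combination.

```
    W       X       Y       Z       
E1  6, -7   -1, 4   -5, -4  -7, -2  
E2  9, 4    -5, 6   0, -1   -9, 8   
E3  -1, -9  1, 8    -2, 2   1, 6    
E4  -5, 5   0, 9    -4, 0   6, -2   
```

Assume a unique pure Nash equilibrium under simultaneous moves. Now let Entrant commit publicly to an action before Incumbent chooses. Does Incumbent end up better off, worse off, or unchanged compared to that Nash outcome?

Solve by backward induction (Entrant leads).
- W: Incumbent compares 6, 9, -1, -5 and picks E2; Entrant would get 4.
- X: Incumbent compares -1, -5, 1, 0 and picks E3; Entrant would get 8.
- Y: Incumbent compares -5, 0, -2, -4 and picks E2; Entrant would get -1.
- Z: Incumbent compares -7, -9, 1, 6 and picks E4; Entrant would get -2.
Maximizing over 4, 8, -1, -2, Entrant chooses X. Subgame-perfect outcome: (E3, X) with payoffs (1, 8).
Now find the simultaneous Nash equilibrium.
Incumbent's best replies: W→E2; X→E3; Y→E2; Z→E4.
Entrant's best replies: E1→X; E2→Z; E3→X; E4→X.
The unique mutual best reply is (E3, X), giving (1, 8).
Incumbent earns 1 sequentially versus 1 at the Nash outcome: unchanged.

unchanged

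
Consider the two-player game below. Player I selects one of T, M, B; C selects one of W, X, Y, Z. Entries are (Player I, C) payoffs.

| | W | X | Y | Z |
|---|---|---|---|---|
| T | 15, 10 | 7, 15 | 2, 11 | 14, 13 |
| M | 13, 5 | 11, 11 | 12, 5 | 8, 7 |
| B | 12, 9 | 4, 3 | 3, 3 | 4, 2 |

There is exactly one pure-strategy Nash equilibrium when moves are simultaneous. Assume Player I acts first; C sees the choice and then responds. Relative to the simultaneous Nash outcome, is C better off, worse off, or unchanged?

worse off

Work backward from C's decision.
- T → C plays X (best of 10, 15, 11, 13); Player I gets 7.
- M → C plays X (best of 5, 11, 5, 7); Player I gets 11.
- B → C plays W (best of 9, 3, 3, 2); Player I gets 12.
Player I's induced payoffs are 7, 11, 12, so Player I commits to B. Subgame-perfect outcome: (B, W) with payoffs (12, 9).
Now find the simultaneous Nash equilibrium.
Player I's best replies: W→T; X→M; Y→M; Z→T.
C's best replies: T→X; M→X; B→W.
Only (M, X) has each player best-responding; Nash payoffs (11, 11).
C earns 9 sequentially versus 11 at the Nash outcome: worse off.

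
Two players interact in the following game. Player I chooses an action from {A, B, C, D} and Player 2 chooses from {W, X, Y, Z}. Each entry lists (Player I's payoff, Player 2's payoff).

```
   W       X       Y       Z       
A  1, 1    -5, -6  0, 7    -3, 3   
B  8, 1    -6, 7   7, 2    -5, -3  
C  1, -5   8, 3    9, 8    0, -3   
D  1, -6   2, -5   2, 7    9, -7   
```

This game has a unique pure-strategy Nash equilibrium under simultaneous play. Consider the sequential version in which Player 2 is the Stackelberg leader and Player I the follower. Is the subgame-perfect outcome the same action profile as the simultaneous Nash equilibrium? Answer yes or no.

Backward induction with Player 2 moving first.
- W: Player I compares 1, 8, 1, 1 and picks B; Player 2 would get 1.
- X: Player I compares -5, -6, 8, 2 and picks C; Player 2 would get 3.
- Y: Player I compares 0, 7, 9, 2 and picks C; Player 2 would get 8.
- Z: Player I compares -3, -5, 0, 9 and picks D; Player 2 would get -7.
Among 1, 3, 8, -7, the best is 8 at Y. Subgame-perfect outcome: (C, Y) with payoffs (9, 8).
Under simultaneous play:
Player I's best replies: W→B; X→C; Y→C; Z→D.
Player 2's best replies: A→Y; B→X; C→Y; D→Y.
The unique mutual best reply is (C, Y), giving (9, 8).
Sequential outcome (C, Y) coincides with the Nash profile (C, Y).

yes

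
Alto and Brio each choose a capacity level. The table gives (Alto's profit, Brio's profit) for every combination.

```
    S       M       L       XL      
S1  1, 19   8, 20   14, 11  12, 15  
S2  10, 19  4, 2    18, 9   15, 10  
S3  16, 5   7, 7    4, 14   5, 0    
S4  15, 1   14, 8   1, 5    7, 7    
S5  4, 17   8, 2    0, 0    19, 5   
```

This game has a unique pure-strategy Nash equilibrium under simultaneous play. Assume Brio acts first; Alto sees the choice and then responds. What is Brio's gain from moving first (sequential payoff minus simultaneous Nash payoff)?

Alto best-responds to each possible Brio move:
- S → Alto plays S3 (best of 1, 10, 16, 15, 4); Brio gets 5.
- M → Alto plays S4 (best of 8, 4, 7, 14, 8); Brio gets 8.
- L → Alto plays S2 (best of 14, 18, 4, 1, 0); Brio gets 9.
- XL → Alto plays S5 (best of 12, 15, 5, 7, 19); Brio gets 5.
Among 5, 8, 9, 5, the best is 9 at L. Subgame-perfect outcome: (S2, L) with payoffs (18, 9).
For the simultaneous game, intersect best replies.
Alto's best replies: S→S3; M→S4; L→S2; XL→S5.
Brio's best replies: S1→M; S2→S; S3→L; S4→M; S5→S.
The unique mutual best reply is (S4, M), giving (14, 8).
Brio's commitment gain: 9 − 8 = 1.

1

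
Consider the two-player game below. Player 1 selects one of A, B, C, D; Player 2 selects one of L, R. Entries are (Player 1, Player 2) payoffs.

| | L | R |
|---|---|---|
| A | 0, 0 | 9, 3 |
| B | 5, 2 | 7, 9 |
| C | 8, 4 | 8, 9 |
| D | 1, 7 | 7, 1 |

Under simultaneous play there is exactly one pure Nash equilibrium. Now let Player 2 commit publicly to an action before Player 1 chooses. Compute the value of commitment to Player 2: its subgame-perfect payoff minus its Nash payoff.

1

Work backward from Player 1's decision.
- L: Player 1 compares 0, 5, 8, 1 and picks C; Player 2 would get 4.
- R: Player 1 compares 9, 7, 8, 7 and picks A; Player 2 would get 3.
Among 4, 3, the best is 4 at L. Subgame-perfect outcome: (C, L) with payoffs (8, 4).
Under simultaneous play:
Player 1's best replies: L→C; R→A.
Player 2's best replies: A→R; B→R; C→R; D→L.
Only (A, R) has each player best-responding; Nash payoffs (9, 3).
Player 2's commitment gain: 4 − 3 = 1.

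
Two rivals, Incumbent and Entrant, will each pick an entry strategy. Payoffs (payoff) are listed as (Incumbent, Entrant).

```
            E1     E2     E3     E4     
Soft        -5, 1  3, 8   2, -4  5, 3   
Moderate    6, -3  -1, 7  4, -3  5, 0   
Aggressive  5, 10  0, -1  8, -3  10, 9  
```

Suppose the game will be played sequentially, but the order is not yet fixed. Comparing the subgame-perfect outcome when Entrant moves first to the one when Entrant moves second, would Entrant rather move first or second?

If Incumbent leads: Entrant's best replies are Soft→E2, Moderate→E2, Aggressive→E1; Incumbent's induced payoffs 3, -1, 5; outcome (Aggressive, E1), payoffs (5, 10).
If Entrant leads: Incumbent's best replies are E1→Moderate, E2→Soft, E3→Aggressive, E4→Aggressive; Entrant's induced payoffs -3, 8, -3, 9; outcome (Aggressive, E4), payoffs (10, 9).
Entrant gets 9 moving first and 10 moving second, so Entrant prefers to move second.

second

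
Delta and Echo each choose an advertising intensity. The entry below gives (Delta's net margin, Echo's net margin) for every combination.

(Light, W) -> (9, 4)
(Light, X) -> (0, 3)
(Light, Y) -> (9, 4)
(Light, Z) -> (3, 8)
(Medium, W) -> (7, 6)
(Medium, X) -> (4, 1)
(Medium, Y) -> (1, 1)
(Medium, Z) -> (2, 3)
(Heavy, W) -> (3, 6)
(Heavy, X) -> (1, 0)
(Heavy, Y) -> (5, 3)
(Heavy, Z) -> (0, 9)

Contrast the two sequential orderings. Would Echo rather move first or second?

first

If Delta leads: Echo's best replies are Light→Z, Medium→W, Heavy→Z; Delta's induced payoffs 3, 7, 0; outcome (Medium, W), payoffs (7, 6).
If Echo leads: Delta's best replies are W→Light, X→Medium, Y→Light, Z→Light; Echo's induced payoffs 4, 1, 4, 8; outcome (Light, Z), payoffs (3, 8).
Echo gets 8 moving first and 6 moving second, so Echo prefers to move first.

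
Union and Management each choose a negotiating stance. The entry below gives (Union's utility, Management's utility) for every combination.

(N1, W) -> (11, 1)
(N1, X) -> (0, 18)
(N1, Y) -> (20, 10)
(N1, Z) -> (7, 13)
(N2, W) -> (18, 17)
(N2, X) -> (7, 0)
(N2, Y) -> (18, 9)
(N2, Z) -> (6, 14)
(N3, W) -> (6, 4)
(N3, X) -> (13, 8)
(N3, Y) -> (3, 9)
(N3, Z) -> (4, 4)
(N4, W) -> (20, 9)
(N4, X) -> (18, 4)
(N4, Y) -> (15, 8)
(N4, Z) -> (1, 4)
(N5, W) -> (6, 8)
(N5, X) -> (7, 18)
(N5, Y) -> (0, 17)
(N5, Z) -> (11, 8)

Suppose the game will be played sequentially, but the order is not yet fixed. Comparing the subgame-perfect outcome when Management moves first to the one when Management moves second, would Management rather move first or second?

If Union leads: Management's best replies are N1→X, N2→W, N3→Y, N4→W, N5→X; Union's induced payoffs 0, 18, 3, 20, 7; outcome (N4, W), payoffs (20, 9).
If Management leads: Union's best replies are W→N4, X→N4, Y→N1, Z→N5; Management's induced payoffs 9, 4, 10, 8; outcome (N1, Y), payoffs (20, 10).
Management gets 10 moving first and 9 moving second, so Management prefers to move first.

first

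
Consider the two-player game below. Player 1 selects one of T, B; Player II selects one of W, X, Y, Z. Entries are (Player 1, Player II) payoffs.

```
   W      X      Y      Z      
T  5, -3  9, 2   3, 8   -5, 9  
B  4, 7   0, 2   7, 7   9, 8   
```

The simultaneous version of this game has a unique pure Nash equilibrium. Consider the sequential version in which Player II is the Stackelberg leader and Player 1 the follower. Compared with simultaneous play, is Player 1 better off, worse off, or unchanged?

Solve by backward induction (Player II leads).
- W: Player 1 compares 5, 4 and picks T; Player II would get -3.
- X: Player 1 compares 9, 0 and picks T; Player II would get 2.
- Y: Player 1 compares 3, 7 and picks B; Player II would get 7.
- Z: Player 1 compares -5, 9 and picks B; Player II would get 8.
Player II's induced payoffs are -3, 2, 7, 8, so Player II commits to Z. Subgame-perfect outcome: (B, Z) with payoffs (9, 8).
Under simultaneous play:
Player 1's best replies: W→T; X→T; Y→B; Z→B.
Player II's best replies: T→Z; B→Z.
Only (B, Z) has each player best-responding; Nash payoffs (9, 8).
Player 1 earns 9 sequentially versus 9 at the Nash outcome: unchanged.

unchanged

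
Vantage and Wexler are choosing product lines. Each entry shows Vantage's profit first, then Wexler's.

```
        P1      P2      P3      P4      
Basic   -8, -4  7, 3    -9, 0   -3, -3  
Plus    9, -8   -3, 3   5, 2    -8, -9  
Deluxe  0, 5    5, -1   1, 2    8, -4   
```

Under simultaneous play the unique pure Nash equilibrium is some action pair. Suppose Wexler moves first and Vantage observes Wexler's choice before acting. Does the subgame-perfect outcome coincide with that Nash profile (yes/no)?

yes

Vantage best-responds to each possible Wexler move:
- P1: Vantage compares -8, 9, 0 and picks Plus; Wexler would get -8.
- P2: Vantage compares 7, -3, 5 and picks Basic; Wexler would get 3.
- P3: Vantage compares -9, 5, 1 and picks Plus; Wexler would get 2.
- P4: Vantage compares -3, -8, 8 and picks Deluxe; Wexler would get -4.
Among -8, 3, 2, -4, the best is 3 at P2. Subgame-perfect outcome: (Basic, P2) with payoffs (7, 3).
For the simultaneous game, intersect best replies.
Vantage's best replies: P1→Plus; P2→Basic; P3→Plus; P4→Deluxe.
Wexler's best replies: Basic→P2; Plus→P2; Deluxe→P1.
The unique mutual best reply is (Basic, P2), giving (7, 3).
Sequential outcome (Basic, P2) coincides with the Nash profile (Basic, P2).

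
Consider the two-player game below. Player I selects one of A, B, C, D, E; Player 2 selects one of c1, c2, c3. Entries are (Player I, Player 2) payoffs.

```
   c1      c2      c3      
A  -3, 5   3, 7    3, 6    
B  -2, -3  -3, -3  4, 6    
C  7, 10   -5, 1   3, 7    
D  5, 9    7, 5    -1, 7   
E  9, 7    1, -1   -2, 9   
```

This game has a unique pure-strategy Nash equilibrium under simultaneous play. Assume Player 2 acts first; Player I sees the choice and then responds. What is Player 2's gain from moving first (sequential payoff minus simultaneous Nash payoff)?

Player I best-responds to each possible Player 2 move:
- c1: BR = E, leader payoff 7.
- c2: BR = D, leader payoff 5.
- c3: BR = B, leader payoff 6.
Player 2's induced payoffs are 7, 5, 6, so Player 2 commits to c1. Subgame-perfect outcome: (E, c1) with payoffs (9, 7).
Under simultaneous play:
Player I's best replies: c1→E; c2→D; c3→B.
Player 2's best replies: A→c2; B→c3; C→c1; D→c1; E→c3.
The unique mutual best reply is (B, c3), giving (4, 6).
Player 2's commitment gain: 7 − 6 = 1.

1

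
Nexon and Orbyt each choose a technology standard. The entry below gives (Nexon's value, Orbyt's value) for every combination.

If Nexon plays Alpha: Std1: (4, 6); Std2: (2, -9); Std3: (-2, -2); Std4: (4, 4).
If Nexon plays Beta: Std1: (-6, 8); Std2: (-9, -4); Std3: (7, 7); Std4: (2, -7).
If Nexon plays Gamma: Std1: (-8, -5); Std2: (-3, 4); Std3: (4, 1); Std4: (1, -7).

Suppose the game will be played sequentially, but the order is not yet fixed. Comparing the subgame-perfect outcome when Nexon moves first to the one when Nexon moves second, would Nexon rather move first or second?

If Nexon leads: Orbyt's best replies are Alpha→Std1, Beta→Std1, Gamma→Std2; Nexon's induced payoffs 4, -6, -3; outcome (Alpha, Std1), payoffs (4, 6).
If Orbyt leads: Nexon's best replies are Std1→Alpha, Std2→Alpha, Std3→Beta, Std4→Alpha; Orbyt's induced payoffs 6, -9, 7, 4; outcome (Beta, Std3), payoffs (7, 7).
Nexon gets 4 moving first and 7 moving second, so Nexon prefers to move second.

second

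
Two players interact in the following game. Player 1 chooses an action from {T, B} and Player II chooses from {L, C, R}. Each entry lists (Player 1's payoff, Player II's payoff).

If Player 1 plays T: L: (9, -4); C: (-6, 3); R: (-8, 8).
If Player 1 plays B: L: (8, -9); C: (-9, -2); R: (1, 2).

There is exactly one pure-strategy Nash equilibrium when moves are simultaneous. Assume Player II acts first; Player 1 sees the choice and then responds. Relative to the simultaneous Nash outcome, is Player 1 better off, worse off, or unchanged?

worse off

Solve by backward induction (Player II leads).
- L → Player 1 plays T (best of 9, 8); Player II gets -4.
- C → Player 1 plays T (best of -6, -9); Player II gets 3.
- R → Player 1 plays B (best of -8, 1); Player II gets 2.
Among -4, 3, 2, the best is 3 at C. Subgame-perfect outcome: (T, C) with payoffs (-6, 3).
Now find the simultaneous Nash equilibrium.
Player 1's best replies: L→T; C→T; R→B.
Player II's best replies: T→R; B→R.
The unique mutual best reply is (B, R), giving (1, 2).
Player 1 earns -6 sequentially versus 1 at the Nash outcome: worse off.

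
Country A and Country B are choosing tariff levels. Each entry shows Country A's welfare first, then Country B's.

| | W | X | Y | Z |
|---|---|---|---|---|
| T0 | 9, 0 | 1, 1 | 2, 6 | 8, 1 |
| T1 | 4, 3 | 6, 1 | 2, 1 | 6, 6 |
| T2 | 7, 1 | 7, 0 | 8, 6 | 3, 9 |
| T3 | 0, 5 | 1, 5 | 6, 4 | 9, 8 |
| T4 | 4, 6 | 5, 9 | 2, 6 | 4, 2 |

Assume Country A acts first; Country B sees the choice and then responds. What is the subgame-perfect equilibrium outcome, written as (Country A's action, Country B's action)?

(T3, Z)

Solve by backward induction (Country A leads).
- T0: BR = Y, leader payoff 2.
- T1: BR = Z, leader payoff 6.
- T2: BR = Z, leader payoff 3.
- T3: BR = Z, leader payoff 9.
- T4: BR = X, leader payoff 5.
Maximizing over 2, 6, 3, 9, 5, Country A chooses T3. Subgame-perfect outcome: (T3, Z) with payoffs (9, 8).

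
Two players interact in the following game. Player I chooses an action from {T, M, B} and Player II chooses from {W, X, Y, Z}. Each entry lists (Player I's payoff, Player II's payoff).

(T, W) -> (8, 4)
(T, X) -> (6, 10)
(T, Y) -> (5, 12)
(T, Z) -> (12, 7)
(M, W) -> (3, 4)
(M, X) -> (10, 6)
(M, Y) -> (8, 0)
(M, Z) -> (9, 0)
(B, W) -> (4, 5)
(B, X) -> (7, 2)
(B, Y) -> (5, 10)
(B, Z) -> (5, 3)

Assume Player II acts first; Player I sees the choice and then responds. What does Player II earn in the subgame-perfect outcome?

Player I best-responds to each possible Player II move:
- W → Player I plays T (best of 8, 3, 4); Player II gets 4.
- X → Player I plays M (best of 6, 10, 7); Player II gets 6.
- Y → Player I plays M (best of 5, 8, 5); Player II gets 0.
- Z → Player I plays T (best of 12, 9, 5); Player II gets 7.
Player II's induced payoffs are 4, 6, 0, 7, so Player II commits to Z. Subgame-perfect outcome: (T, Z) with payoffs (12, 7).

7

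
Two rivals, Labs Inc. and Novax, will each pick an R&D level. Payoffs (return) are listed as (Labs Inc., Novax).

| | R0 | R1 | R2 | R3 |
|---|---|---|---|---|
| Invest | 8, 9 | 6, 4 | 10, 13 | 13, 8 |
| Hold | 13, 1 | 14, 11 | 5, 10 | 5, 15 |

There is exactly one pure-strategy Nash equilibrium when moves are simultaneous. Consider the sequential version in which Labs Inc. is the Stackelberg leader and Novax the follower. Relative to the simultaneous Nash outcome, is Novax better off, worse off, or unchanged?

Solve by backward induction (Labs Inc. leads).
- Invest → Novax plays R2 (best of 9, 4, 13, 8); Labs Inc. gets 10.
- Hold → Novax plays R3 (best of 1, 11, 10, 15); Labs Inc. gets 5.
Among 10, 5, the best is 10 at Invest. Subgame-perfect outcome: (Invest, R2) with payoffs (10, 13).
Now find the simultaneous Nash equilibrium.
Labs Inc.'s best replies: R0→Hold; R1→Hold; R2→Invest; R3→Invest.
Novax's best replies: Invest→R2; Hold→R3.
Only (Invest, R2) has each player best-responding; Nash payoffs (10, 13).
Novax earns 13 sequentially versus 13 at the Nash outcome: unchanged.

unchanged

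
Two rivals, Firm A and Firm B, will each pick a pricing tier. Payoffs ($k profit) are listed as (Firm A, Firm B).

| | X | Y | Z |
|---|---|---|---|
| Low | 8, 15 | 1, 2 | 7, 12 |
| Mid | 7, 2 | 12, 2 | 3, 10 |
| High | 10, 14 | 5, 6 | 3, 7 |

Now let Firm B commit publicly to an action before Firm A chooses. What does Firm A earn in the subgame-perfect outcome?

Backward induction with Firm B moving first.
- X → Firm A plays High (best of 8, 7, 10); Firm B gets 14.
- Y → Firm A plays Mid (best of 1, 12, 5); Firm B gets 2.
- Z → Firm A plays Low (best of 7, 3, 3); Firm B gets 12.
Among 14, 2, 12, the best is 14 at X. Subgame-perfect outcome: (High, X) with payoffs (10, 14).

10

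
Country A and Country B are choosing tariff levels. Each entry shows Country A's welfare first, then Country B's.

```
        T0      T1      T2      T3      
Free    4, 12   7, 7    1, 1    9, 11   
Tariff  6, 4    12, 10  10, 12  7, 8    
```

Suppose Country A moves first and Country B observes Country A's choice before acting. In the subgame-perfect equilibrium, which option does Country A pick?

Backward induction with Country A moving first.
- Free: BR = T0, leader payoff 4.
- Tariff: BR = T2, leader payoff 10.
Among 4, 10, the best is 10 at Tariff. Subgame-perfect outcome: (Tariff, T2) with payoffs (10, 12).

Tariff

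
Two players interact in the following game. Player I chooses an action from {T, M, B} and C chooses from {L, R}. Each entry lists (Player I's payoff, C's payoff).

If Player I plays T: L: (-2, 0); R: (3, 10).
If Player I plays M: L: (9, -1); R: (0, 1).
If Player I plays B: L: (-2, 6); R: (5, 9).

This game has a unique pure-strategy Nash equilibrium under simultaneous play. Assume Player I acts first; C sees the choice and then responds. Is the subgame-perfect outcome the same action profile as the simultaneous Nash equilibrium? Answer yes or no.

yes

Solve by backward induction (Player I leads).
- T: BR = R, leader payoff 3.
- M: BR = R, leader payoff 0.
- B: BR = R, leader payoff 5.
Among 3, 0, 5, the best is 5 at B. Subgame-perfect outcome: (B, R) with payoffs (5, 9).
For the simultaneous game, intersect best replies.
Player I's best replies: L→M; R→B.
C's best replies: T→R; M→R; B→R.
Only (B, R) has each player best-responding; Nash payoffs (5, 9).
Sequential outcome (B, R) coincides with the Nash profile (B, R).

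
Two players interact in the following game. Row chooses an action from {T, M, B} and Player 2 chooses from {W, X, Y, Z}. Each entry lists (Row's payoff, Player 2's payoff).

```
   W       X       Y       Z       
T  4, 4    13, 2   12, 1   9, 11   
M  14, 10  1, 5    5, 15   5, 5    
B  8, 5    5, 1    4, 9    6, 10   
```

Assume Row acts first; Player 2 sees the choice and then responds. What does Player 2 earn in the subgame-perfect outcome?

11

Backward induction with Row moving first.
- T: BR = Z, leader payoff 9.
- M: BR = Y, leader payoff 5.
- B: BR = Z, leader payoff 6.
Maximizing over 9, 5, 6, Row chooses T. Subgame-perfect outcome: (T, Z) with payoffs (9, 11).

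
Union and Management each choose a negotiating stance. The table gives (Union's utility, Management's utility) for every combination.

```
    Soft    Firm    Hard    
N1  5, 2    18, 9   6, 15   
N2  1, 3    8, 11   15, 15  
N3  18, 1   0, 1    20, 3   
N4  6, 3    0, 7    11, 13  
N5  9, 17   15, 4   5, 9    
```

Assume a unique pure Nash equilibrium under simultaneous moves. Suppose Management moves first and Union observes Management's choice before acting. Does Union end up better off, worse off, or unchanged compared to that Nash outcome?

Backward induction with Management moving first.
- Soft: BR = N3, leader payoff 1.
- Firm: BR = N1, leader payoff 9.
- Hard: BR = N3, leader payoff 3.
Among 1, 9, 3, the best is 9 at Firm. Subgame-perfect outcome: (N1, Firm) with payoffs (18, 9).
Now find the simultaneous Nash equilibrium.
Union's best replies: Soft→N3; Firm→N1; Hard→N3.
Management's best replies: N1→Hard; N2→Hard; N3→Hard; N4→Hard; N5→Soft.
Only (N3, Hard) has each player best-responding; Nash payoffs (20, 3).
Union earns 18 sequentially versus 20 at the Nash outcome: worse off.

worse off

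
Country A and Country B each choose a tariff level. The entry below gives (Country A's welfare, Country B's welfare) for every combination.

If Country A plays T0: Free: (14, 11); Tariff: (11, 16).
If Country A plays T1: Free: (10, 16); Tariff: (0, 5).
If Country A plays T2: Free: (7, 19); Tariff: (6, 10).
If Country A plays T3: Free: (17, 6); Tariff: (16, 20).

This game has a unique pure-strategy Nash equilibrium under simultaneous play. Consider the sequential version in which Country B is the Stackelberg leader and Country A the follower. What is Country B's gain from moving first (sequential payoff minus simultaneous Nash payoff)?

0

Backward induction with Country B moving first.
- Free: BR = T3, leader payoff 6.
- Tariff: BR = T3, leader payoff 20.
Country B's induced payoffs are 6, 20, so Country B commits to Tariff. Subgame-perfect outcome: (T3, Tariff) with payoffs (16, 20).
Under simultaneous play:
Country A's best replies: Free→T3; Tariff→T3.
Country B's best replies: T0→Tariff; T1→Free; T2→Free; T3→Tariff.
Only (T3, Tariff) has each player best-responding; Nash payoffs (16, 20).
Country B's commitment gain: 20 − 20 = 0.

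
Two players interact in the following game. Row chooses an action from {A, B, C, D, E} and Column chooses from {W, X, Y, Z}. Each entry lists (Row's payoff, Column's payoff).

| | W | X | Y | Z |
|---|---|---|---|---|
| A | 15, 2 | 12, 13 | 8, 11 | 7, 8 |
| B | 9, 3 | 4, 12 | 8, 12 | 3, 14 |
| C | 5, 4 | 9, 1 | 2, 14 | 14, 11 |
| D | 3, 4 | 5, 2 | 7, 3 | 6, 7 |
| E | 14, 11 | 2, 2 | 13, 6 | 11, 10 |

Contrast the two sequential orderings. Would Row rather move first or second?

first

If Row leads: Column's best replies are A→X, B→Z, C→Y, D→Z, E→W; Row's induced payoffs 12, 3, 2, 6, 14; outcome (E, W), payoffs (14, 11).
If Column leads: Row's best replies are W→A, X→A, Y→E, Z→C; Column's induced payoffs 2, 13, 6, 11; outcome (A, X), payoffs (12, 13).
Row gets 14 moving first and 12 moving second, so Row prefers to move first.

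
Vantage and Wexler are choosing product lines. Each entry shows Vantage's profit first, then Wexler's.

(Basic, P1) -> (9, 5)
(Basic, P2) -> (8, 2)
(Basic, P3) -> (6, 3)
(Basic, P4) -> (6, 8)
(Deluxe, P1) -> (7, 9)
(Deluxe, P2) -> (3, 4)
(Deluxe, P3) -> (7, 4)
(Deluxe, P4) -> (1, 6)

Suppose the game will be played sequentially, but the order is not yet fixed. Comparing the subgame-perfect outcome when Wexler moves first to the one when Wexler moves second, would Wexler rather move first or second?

second

If Vantage leads: Wexler's best replies are Basic→P4, Deluxe→P1; Vantage's induced payoffs 6, 7; outcome (Deluxe, P1), payoffs (7, 9).
If Wexler leads: Vantage's best replies are P1→Basic, P2→Basic, P3→Deluxe, P4→Basic; Wexler's induced payoffs 5, 2, 4, 8; outcome (Basic, P4), payoffs (6, 8).
Wexler gets 8 moving first and 9 moving second, so Wexler prefers to move second.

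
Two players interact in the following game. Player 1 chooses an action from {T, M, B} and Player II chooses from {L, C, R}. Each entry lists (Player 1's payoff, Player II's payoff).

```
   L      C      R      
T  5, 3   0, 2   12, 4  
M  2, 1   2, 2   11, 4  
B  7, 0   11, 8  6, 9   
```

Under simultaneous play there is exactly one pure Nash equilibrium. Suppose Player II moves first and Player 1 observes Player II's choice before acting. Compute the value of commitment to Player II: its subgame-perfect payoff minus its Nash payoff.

Solve by backward induction (Player II leads).
- L: Player 1 compares 5, 2, 7 and picks B; Player II would get 0.
- C: Player 1 compares 0, 2, 11 and picks B; Player II would get 8.
- R: Player 1 compares 12, 11, 6 and picks T; Player II would get 4.
Among 0, 8, 4, the best is 8 at C. Subgame-perfect outcome: (B, C) with payoffs (11, 8).
Now find the simultaneous Nash equilibrium.
Player 1's best replies: L→B; C→B; R→T.
Player II's best replies: T→R; M→R; B→R.
Only (T, R) has each player best-responding; Nash payoffs (12, 4).
Player II's commitment gain: 8 − 4 = 4.

4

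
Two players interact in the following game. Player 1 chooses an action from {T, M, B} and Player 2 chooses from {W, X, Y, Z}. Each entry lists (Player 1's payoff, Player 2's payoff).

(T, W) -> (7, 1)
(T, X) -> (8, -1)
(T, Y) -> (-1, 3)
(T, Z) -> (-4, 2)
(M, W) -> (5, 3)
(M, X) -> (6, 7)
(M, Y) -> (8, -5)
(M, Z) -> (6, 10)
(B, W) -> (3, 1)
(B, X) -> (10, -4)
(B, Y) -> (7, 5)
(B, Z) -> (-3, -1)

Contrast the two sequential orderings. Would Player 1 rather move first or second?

If Player 1 leads: Player 2's best replies are T→Y, M→Z, B→Y; Player 1's induced payoffs -1, 6, 7; outcome (B, Y), payoffs (7, 5).
If Player 2 leads: Player 1's best replies are W→T, X→B, Y→M, Z→M; Player 2's induced payoffs 1, -4, -5, 10; outcome (M, Z), payoffs (6, 10).
Player 1 gets 7 moving first and 6 moving second, so Player 1 prefers to move first.

first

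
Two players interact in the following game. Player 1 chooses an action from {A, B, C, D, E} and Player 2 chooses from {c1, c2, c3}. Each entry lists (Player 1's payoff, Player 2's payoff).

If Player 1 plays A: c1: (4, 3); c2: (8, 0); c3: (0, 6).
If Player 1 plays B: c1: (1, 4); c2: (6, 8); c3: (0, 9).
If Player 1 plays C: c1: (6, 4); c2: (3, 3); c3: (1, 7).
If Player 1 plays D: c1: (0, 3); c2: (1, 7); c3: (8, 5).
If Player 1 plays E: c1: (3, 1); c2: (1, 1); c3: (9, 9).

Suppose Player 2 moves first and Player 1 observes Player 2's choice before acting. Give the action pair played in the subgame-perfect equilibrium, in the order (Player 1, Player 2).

Backward induction with Player 2 moving first.
- c1 → Player 1 plays C (best of 4, 1, 6, 0, 3); Player 2 gets 4.
- c2 → Player 1 plays A (best of 8, 6, 3, 1, 1); Player 2 gets 0.
- c3 → Player 1 plays E (best of 0, 0, 1, 8, 9); Player 2 gets 9.
Among 4, 0, 9, the best is 9 at c3. Subgame-perfect outcome: (E, c3) with payoffs (9, 9).

(E, c3)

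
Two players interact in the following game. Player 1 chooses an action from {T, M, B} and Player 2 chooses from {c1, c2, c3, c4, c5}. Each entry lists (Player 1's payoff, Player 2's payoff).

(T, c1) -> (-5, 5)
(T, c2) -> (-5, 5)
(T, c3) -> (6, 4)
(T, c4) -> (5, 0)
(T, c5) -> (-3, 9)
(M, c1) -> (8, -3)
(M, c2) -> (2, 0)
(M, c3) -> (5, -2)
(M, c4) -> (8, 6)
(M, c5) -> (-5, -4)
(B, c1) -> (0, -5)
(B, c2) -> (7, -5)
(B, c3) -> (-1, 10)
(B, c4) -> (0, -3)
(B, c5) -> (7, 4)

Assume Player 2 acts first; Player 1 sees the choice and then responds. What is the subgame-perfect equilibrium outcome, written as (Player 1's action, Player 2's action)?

(M, c4)

Solve by backward induction (Player 2 leads).
- c1 → Player 1 plays M (best of -5, 8, 0); Player 2 gets -3.
- c2 → Player 1 plays B (best of -5, 2, 7); Player 2 gets -5.
- c3 → Player 1 plays T (best of 6, 5, -1); Player 2 gets 4.
- c4 → Player 1 plays M (best of 5, 8, 0); Player 2 gets 6.
- c5 → Player 1 plays B (best of -3, -5, 7); Player 2 gets 4.
Among -3, -5, 4, 6, 4, the best is 6 at c4. Subgame-perfect outcome: (M, c4) with payoffs (8, 6).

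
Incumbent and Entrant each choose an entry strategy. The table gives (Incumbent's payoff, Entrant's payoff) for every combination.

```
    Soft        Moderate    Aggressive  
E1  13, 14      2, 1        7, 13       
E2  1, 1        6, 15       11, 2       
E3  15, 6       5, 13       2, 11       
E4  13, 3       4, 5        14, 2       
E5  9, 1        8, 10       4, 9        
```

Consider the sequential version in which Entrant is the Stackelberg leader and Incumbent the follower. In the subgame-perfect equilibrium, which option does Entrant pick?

Work backward from Incumbent's decision.
- Soft → Incumbent plays E3 (best of 13, 1, 15, 13, 9); Entrant gets 6.
- Moderate → Incumbent plays E5 (best of 2, 6, 5, 4, 8); Entrant gets 10.
- Aggressive → Incumbent plays E4 (best of 7, 11, 2, 14, 4); Entrant gets 2.
Maximizing over 6, 10, 2, Entrant chooses Moderate. Subgame-perfect outcome: (E5, Moderate) with payoffs (8, 10).

Moderate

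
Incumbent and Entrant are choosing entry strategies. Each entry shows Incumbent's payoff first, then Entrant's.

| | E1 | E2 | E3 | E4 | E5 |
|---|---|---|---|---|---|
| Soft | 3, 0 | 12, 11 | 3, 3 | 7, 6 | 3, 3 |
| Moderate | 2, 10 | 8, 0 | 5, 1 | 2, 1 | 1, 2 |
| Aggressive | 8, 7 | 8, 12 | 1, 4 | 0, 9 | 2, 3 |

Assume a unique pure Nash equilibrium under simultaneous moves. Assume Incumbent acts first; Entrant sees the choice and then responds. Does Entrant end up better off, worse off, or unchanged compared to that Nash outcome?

unchanged

Backward induction with Incumbent moving first.
- Soft: BR = E2, leader payoff 12.
- Moderate: BR = E1, leader payoff 2.
- Aggressive: BR = E2, leader payoff 8.
Among 12, 2, 8, the best is 12 at Soft. Subgame-perfect outcome: (Soft, E2) with payoffs (12, 11).
For the simultaneous game, intersect best replies.
Incumbent's best replies: E1→Aggressive; E2→Soft; E3→Moderate; E4→Soft; E5→Soft.
Entrant's best replies: Soft→E2; Moderate→E1; Aggressive→E2.
The unique mutual best reply is (Soft, E2), giving (12, 11).
Entrant earns 11 sequentially versus 11 at the Nash outcome: unchanged.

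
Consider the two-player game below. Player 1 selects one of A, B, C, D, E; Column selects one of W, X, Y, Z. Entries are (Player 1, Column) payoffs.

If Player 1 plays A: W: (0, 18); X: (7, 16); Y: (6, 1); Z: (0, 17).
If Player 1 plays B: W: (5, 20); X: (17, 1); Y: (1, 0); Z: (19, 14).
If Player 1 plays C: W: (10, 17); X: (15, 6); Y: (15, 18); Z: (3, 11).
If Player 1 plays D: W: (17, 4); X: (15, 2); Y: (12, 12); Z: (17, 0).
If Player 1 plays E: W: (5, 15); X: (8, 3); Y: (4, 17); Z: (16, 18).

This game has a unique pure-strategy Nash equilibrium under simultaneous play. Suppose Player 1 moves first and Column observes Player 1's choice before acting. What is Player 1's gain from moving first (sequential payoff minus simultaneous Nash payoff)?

Solve by backward induction (Player 1 leads).
- A → Column plays W (best of 18, 16, 1, 17); Player 1 gets 0.
- B → Column plays W (best of 20, 1, 0, 14); Player 1 gets 5.
- C → Column plays Y (best of 17, 6, 18, 11); Player 1 gets 15.
- D → Column plays Y (best of 4, 2, 12, 0); Player 1 gets 12.
- E → Column plays Z (best of 15, 3, 17, 18); Player 1 gets 16.
Maximizing over 0, 5, 15, 12, 16, Player 1 chooses E. Subgame-perfect outcome: (E, Z) with payoffs (16, 18).
For the simultaneous game, intersect best replies.
Player 1's best replies: W→D; X→B; Y→C; Z→B.
Column's best replies: A→W; B→W; C→Y; D→Y; E→Z.
The unique mutual best reply is (C, Y), giving (15, 18).
Player 1's commitment gain: 16 − 15 = 1.

1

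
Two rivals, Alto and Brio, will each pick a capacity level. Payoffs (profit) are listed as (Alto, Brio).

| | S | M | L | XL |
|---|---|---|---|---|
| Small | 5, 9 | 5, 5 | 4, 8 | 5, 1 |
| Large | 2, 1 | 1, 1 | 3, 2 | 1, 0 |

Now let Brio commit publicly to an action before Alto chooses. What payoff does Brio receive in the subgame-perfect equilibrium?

Alto best-responds to each possible Brio move:
- S: Alto compares 5, 2 and picks Small; Brio would get 9.
- M: Alto compares 5, 1 and picks Small; Brio would get 5.
- L: Alto compares 4, 3 and picks Small; Brio would get 8.
- XL: Alto compares 5, 1 and picks Small; Brio would get 1.
Maximizing over 9, 5, 8, 1, Brio chooses S. Subgame-perfect outcome: (Small, S) with payoffs (5, 9).

9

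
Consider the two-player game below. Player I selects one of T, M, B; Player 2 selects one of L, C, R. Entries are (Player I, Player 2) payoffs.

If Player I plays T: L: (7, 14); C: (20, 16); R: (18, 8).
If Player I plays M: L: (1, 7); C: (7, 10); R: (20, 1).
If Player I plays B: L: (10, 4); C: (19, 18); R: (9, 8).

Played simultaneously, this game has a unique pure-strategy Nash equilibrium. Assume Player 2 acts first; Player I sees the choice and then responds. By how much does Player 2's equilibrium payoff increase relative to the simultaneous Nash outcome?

Work backward from Player I's decision.
- L: BR = B, leader payoff 4.
- C: BR = T, leader payoff 16.
- R: BR = M, leader payoff 1.
Player 2's induced payoffs are 4, 16, 1, so Player 2 commits to C. Subgame-perfect outcome: (T, C) with payoffs (20, 16).
Under simultaneous play:
Player I's best replies: L→B; C→T; R→M.
Player 2's best replies: T→C; M→C; B→C.
Only (T, C) has each player best-responding; Nash payoffs (20, 16).
Player 2's commitment gain: 16 − 16 = 0.

0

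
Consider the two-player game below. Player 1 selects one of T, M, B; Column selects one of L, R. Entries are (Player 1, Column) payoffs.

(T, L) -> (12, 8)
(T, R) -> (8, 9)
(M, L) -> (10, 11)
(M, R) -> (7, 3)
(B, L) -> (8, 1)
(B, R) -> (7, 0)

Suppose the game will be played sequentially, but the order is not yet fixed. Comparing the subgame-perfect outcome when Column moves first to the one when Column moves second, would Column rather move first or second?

If Player 1 leads: Column's best replies are T→R, M→L, B→L; Player 1's induced payoffs 8, 10, 8; outcome (M, L), payoffs (10, 11).
If Column leads: Player 1's best replies are L→T, R→T; Column's induced payoffs 8, 9; outcome (T, R), payoffs (8, 9).
Column gets 9 moving first and 11 moving second, so Column prefers to move second.

second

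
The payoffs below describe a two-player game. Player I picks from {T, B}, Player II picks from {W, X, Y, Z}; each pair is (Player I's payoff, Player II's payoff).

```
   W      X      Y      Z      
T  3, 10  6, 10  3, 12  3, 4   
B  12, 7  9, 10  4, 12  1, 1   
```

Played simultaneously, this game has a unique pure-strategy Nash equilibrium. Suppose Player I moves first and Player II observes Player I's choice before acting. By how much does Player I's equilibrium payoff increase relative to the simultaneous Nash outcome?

0

Player II best-responds to each possible Player I move:
- T: Player II compares 10, 10, 12, 4 and picks Y; Player I would get 3.
- B: Player II compares 7, 10, 12, 1 and picks Y; Player I would get 4.
Maximizing over 3, 4, Player I chooses B. Subgame-perfect outcome: (B, Y) with payoffs (4, 12).
Under simultaneous play:
Player I's best replies: W→B; X→B; Y→B; Z→T.
Player II's best replies: T→Y; B→Y.
Only (B, Y) has each player best-responding; Nash payoffs (4, 12).
Player I's commitment gain: 4 − 4 = 0.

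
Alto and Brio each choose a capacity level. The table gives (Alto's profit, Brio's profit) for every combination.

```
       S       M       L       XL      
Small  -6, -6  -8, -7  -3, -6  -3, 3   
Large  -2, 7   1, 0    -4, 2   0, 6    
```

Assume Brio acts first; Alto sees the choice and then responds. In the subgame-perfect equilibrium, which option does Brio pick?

S

Backward induction with Brio moving first.
- S: Alto compares -6, -2 and picks Large; Brio would get 7.
- M: Alto compares -8, 1 and picks Large; Brio would get 0.
- L: Alto compares -3, -4 and picks Small; Brio would get -6.
- XL: Alto compares -3, 0 and picks Large; Brio would get 6.
Among 7, 0, -6, 6, the best is 7 at S. Subgame-perfect outcome: (Large, S) with payoffs (-2, 7).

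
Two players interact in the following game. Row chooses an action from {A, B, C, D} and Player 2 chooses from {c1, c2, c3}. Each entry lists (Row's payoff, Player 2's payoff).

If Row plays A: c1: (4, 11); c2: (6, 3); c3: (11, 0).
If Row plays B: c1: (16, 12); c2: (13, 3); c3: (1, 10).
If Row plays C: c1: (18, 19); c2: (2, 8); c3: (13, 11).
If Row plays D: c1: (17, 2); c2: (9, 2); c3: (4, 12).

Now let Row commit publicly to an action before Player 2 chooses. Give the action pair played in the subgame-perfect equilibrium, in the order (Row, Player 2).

Work backward from Player 2's decision.
- A → Player 2 plays c1 (best of 11, 3, 0); Row gets 4.
- B → Player 2 plays c1 (best of 12, 3, 10); Row gets 16.
- C → Player 2 plays c1 (best of 19, 8, 11); Row gets 18.
- D → Player 2 plays c3 (best of 2, 2, 12); Row gets 4.
Maximizing over 4, 16, 18, 4, Row chooses C. Subgame-perfect outcome: (C, c1) with payoffs (18, 19).

(C, c1)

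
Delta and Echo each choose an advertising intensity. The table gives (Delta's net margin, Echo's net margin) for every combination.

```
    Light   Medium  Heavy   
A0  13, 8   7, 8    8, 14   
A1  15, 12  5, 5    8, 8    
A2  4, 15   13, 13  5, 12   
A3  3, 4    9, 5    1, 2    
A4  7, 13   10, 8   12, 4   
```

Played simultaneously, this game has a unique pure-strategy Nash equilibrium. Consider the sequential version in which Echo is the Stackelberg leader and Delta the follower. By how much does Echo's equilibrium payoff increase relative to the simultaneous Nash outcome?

1

Solve by backward induction (Echo leads).
- Light: BR = A1, leader payoff 12.
- Medium: BR = A2, leader payoff 13.
- Heavy: BR = A4, leader payoff 4.
Maximizing over 12, 13, 4, Echo chooses Medium. Subgame-perfect outcome: (A2, Medium) with payoffs (13, 13).
Now find the simultaneous Nash equilibrium.
Delta's best replies: Light→A1; Medium→A2; Heavy→A4.
Echo's best replies: A0→Heavy; A1→Light; A2→Light; A3→Medium; A4→Light.
The unique mutual best reply is (A1, Light), giving (15, 12).
Echo's commitment gain: 13 − 12 = 1.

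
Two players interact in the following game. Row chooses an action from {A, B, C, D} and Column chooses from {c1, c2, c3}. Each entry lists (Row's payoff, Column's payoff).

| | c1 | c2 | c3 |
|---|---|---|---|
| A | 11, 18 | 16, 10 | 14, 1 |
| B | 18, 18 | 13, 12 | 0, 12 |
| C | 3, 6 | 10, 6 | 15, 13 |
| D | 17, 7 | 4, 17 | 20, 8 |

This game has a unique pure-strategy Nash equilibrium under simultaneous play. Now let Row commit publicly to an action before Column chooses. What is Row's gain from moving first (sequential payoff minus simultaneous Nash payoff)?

0

Column best-responds to each possible Row move:
- A: Column compares 18, 10, 1 and picks c1; Row would get 11.
- B: Column compares 18, 12, 12 and picks c1; Row would get 18.
- C: Column compares 6, 6, 13 and picks c3; Row would get 15.
- D: Column compares 7, 17, 8 and picks c2; Row would get 4.
Maximizing over 11, 18, 15, 4, Row chooses B. Subgame-perfect outcome: (B, c1) with payoffs (18, 18).
For the simultaneous game, intersect best replies.
Row's best replies: c1→B; c2→A; c3→D.
Column's best replies: A→c1; B→c1; C→c3; D→c2.
The unique mutual best reply is (B, c1), giving (18, 18).
Row's commitment gain: 18 − 18 = 0.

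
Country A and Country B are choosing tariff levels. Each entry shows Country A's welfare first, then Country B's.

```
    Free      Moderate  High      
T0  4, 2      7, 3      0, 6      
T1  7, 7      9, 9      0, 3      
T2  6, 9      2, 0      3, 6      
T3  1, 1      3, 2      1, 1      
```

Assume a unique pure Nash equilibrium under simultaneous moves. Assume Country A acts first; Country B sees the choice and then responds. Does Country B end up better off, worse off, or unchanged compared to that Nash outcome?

unchanged

Backward induction with Country A moving first.
- T0: BR = High, leader payoff 0.
- T1: BR = Moderate, leader payoff 9.
- T2: BR = Free, leader payoff 6.
- T3: BR = Moderate, leader payoff 3.
Maximizing over 0, 9, 6, 3, Country A chooses T1. Subgame-perfect outcome: (T1, Moderate) with payoffs (9, 9).
Under simultaneous play:
Country A's best replies: Free→T1; Moderate→T1; High→T2.
Country B's best replies: T0→High; T1→Moderate; T2→Free; T3→Moderate.
Only (T1, Moderate) has each player best-responding; Nash payoffs (9, 9).
Country B earns 9 sequentially versus 9 at the Nash outcome: unchanged.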